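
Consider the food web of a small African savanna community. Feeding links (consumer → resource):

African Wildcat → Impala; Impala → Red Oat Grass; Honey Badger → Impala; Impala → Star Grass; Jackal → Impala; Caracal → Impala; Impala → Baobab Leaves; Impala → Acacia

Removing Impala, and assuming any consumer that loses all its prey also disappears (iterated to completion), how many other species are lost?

4

Remove Impala.
Round 1: Jackal (all prey gone), African Wildcat (all prey gone), Honey Badger (all prey gone), Caracal (all prey gone) → extinct.
No further losses. Total secondary extinctions: 4.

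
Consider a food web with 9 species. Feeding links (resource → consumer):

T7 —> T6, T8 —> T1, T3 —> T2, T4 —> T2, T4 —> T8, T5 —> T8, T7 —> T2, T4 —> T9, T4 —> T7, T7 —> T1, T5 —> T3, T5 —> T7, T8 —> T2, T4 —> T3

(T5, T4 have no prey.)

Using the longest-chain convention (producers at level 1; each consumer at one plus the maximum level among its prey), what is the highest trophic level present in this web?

3

Producers (level 1): T5, T4.
T5 → T3 → T2 gives T2 level 3.
No species has a prey at level 3, so no species reaches level 4.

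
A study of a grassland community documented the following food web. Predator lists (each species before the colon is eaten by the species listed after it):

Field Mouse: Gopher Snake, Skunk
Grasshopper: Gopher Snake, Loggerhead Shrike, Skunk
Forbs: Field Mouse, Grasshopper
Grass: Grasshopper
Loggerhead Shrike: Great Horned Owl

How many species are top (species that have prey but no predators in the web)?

Top species (has prey, but nothing eats it): Gopher Snake, Skunk, Great Horned Owl.
Count: 3.

3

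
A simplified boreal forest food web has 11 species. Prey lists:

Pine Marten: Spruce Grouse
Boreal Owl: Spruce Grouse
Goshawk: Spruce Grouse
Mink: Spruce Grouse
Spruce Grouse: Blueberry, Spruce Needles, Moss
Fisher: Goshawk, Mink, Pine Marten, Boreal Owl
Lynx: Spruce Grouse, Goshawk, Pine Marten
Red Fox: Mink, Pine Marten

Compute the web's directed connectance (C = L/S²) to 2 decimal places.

C = 0.13

The web has S = 11 species and L = 16 feeding links.
C = L / S² = 16 / 121 = 0.1322 ≈ 0.13.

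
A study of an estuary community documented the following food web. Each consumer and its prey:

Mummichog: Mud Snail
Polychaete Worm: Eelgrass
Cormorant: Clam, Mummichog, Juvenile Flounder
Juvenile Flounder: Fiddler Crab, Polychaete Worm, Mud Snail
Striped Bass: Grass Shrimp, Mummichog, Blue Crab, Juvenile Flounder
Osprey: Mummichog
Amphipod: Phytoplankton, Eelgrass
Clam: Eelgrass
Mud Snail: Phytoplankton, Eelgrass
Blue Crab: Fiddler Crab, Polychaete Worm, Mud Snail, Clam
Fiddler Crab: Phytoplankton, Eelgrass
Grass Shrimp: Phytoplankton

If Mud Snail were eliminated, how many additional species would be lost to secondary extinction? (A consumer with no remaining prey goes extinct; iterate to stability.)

2

Remove Mud Snail.
Round 1: Mummichog (all prey gone) → extinct.
Round 2: Osprey (all prey gone) → extinct.
No further losses. Total secondary extinctions: 2.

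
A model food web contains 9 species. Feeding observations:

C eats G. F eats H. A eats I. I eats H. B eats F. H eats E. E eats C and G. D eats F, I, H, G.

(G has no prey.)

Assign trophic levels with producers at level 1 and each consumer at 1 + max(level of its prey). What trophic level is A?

G is a producer → level 1.
C eats G → level 2.
E eats C (level 2); other prey at levels: G 1 → level 3.
H eats E → level 4.
I eats H → level 5.
A eats I → level 6.

Trophic level 6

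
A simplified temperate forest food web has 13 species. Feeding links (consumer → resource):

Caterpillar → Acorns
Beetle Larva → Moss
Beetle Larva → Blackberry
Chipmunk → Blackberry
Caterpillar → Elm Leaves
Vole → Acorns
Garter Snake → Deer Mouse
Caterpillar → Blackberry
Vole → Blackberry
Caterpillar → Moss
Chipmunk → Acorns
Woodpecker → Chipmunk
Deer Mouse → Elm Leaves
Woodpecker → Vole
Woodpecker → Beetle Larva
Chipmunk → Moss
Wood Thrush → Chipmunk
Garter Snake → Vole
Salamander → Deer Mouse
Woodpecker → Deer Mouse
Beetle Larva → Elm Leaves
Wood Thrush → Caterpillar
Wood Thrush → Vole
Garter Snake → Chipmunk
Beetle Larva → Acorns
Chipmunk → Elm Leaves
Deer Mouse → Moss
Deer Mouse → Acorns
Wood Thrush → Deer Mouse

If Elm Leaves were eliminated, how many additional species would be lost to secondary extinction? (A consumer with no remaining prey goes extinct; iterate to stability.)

0

Remove Elm Leaves.
Every predator of it retains at least one other prey: Caterpillar still has Moss, Acorns, Blackberry; Chipmunk still has Moss, Acorns, Blackberry; Beetle Larva still has Moss, Acorns, Blackberry; Deer Mouse still has Moss, Acorns.
No consumer loses all prey, so no secondary extinctions occur.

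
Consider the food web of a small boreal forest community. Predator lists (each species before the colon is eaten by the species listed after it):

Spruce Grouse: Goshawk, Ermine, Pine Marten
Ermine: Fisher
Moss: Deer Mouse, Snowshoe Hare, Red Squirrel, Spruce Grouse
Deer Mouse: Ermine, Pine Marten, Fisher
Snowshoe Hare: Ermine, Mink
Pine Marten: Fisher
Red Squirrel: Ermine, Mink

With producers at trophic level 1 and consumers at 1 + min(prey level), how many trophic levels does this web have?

3

Producers (level 1): Moss.
Following each consumer down to its lowest-level prey: Moss → Deer Mouse → Ermine (levels 1 through 3).
All prey of Ermine (Deer Mouse 2, Snowshoe Hare 2, Red Squirrel 2, Spruce Grouse 2) are at level 2 or above, so Ermine is at level 1 + 2 = 3.
Every consumer has at least one prey at level 2 or below, so none exceeds level 3.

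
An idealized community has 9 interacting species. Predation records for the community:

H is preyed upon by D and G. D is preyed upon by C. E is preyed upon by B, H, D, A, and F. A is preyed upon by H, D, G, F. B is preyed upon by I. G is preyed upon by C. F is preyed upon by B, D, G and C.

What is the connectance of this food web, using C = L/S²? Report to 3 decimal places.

The web has S = 9 species and L = 18 feeding links.
C = L / S² = 18 / 81 = 0.2222 ≈ 0.222.

C = 0.222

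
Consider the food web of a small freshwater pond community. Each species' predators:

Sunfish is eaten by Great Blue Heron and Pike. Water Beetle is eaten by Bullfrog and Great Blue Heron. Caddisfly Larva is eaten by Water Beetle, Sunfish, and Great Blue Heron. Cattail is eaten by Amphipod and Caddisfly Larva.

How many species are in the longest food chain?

4 species

One longest chain: Cattail → Caddisfly Larva → Sunfish → Great Blue Heron.
It has 4 species and 3 links.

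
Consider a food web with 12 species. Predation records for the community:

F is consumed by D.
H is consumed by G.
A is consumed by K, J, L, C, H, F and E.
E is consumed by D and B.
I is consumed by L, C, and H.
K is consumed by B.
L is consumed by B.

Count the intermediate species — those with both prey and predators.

5

Intermediate species (has both prey and predators): H, F, E, K, L.
Count: 5.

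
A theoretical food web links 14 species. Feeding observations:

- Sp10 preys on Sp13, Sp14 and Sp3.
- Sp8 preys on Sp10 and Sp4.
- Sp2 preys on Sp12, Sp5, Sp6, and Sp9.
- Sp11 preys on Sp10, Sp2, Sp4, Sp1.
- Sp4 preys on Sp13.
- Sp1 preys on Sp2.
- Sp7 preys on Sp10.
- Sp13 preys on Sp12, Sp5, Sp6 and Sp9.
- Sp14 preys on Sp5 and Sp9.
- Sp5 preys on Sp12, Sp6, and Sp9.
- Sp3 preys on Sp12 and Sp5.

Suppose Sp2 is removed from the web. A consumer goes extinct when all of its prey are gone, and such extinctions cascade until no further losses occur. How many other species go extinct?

Remove Sp2.
Round 1: Sp1 (all prey gone) → extinct.
No further losses. Total secondary extinctions: 1.

1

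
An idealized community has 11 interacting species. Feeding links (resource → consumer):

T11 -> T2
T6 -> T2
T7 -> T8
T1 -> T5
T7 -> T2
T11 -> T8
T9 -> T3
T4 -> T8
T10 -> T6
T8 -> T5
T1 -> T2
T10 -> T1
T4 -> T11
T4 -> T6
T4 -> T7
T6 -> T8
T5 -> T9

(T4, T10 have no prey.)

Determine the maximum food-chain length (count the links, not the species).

5 links

One longest chain: T4 → T11 → T8 → T5 → T9 → T3.
It has 6 species and 5 links.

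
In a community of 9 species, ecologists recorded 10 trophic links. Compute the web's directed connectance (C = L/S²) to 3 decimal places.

The web has S = 9 species and L = 10 feeding links.
C = L / S² = 10 / 81 = 0.1235 ≈ 0.123.

C = 0.123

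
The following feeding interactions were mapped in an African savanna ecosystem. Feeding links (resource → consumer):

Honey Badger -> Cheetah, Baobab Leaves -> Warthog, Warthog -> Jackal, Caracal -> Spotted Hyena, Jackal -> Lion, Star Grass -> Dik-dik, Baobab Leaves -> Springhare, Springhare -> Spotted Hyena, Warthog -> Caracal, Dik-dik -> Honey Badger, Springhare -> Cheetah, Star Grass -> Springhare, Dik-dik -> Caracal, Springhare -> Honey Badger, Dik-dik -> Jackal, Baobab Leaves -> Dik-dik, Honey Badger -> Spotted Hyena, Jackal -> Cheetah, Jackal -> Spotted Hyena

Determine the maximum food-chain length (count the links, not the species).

One longest chain: Baobab Leaves → Warthog → Jackal → Lion.
It has 4 species and 3 links.

3 links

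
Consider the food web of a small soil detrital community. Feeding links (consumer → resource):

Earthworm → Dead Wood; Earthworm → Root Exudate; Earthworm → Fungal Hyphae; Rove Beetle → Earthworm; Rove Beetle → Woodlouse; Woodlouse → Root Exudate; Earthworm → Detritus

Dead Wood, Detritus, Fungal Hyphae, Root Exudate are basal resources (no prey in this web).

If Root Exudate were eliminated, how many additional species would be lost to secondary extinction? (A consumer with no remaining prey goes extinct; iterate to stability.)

Remove Root Exudate.
Round 1: Woodlouse (all prey gone) → extinct.
No further losses. Total secondary extinctions: 1.

1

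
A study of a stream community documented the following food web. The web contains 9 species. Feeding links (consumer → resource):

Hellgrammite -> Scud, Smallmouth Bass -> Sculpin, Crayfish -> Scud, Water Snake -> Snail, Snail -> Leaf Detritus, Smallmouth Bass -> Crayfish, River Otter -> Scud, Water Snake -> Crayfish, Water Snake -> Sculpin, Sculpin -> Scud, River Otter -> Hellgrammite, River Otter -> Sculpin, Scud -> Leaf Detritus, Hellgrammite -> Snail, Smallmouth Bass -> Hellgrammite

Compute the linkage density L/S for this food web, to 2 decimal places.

L/S = 1.67

There are L = 15 links among S = 9 species.
L/S = 15/9 = 1.6667 ≈ 1.67.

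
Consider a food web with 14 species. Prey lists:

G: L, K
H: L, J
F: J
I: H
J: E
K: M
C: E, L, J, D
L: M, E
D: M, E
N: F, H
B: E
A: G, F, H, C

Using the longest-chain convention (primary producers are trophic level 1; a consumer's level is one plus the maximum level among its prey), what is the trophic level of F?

E is a producer → level 1.
J eats E → level 2.
F eats J → level 3.

Trophic level 3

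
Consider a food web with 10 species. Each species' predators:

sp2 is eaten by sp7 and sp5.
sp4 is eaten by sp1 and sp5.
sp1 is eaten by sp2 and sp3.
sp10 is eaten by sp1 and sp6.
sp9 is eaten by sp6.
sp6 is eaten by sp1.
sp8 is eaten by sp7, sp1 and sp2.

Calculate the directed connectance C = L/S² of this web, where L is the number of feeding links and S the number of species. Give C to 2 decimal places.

C = 0.13

The web has S = 10 species and L = 13 feeding links.
C = L / S² = 13 / 100 = 0.1300 ≈ 0.13.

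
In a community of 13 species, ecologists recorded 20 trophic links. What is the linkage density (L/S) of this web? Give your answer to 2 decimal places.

There are L = 20 links among S = 13 species.
L/S = 20/13 = 1.5385 ≈ 1.54.

L/S = 1.54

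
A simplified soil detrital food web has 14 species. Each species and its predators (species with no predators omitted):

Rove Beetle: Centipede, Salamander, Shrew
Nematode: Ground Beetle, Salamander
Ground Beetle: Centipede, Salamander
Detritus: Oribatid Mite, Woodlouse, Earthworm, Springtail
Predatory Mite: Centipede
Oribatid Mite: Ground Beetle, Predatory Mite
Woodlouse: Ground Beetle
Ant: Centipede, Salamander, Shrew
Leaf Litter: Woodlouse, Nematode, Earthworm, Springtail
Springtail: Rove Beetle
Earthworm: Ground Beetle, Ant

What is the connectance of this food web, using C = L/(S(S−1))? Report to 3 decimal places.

The web has S = 14 species and L = 25 feeding links.
C = L / (S(S−1)) = 25 / 182 = 0.1374 ≈ 0.137.

C = 0.137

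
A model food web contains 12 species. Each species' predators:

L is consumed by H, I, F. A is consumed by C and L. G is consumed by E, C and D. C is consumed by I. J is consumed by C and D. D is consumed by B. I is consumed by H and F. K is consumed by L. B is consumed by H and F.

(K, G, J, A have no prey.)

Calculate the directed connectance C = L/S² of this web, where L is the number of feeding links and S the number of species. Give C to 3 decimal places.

C = 0.118

The web has S = 12 species and L = 17 feeding links.
C = L / S² = 17 / 144 = 0.1181 ≈ 0.118.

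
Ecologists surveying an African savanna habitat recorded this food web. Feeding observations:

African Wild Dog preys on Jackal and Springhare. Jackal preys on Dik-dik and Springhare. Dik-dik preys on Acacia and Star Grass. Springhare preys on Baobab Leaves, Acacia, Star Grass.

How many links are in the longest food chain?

One longest chain: Acacia → Springhare → Jackal → African Wild Dog.
It has 4 species and 3 links.

3 links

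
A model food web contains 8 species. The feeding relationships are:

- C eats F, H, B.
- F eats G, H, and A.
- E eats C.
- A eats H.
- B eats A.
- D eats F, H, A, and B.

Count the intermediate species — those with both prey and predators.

Intermediate species (has both prey and predators): A, F, B, C.
Count: 4.

4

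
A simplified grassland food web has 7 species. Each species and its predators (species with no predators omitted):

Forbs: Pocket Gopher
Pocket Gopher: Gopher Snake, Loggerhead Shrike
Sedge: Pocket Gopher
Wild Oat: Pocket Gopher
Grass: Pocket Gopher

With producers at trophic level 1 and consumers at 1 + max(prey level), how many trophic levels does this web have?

3

Producers (level 1): Wild Oat, Forbs, Sedge, Grass.
Wild Oat → Pocket Gopher → Gopher Snake gives Gopher Snake level 3.
No species has a prey at level 3, so no species reaches level 4.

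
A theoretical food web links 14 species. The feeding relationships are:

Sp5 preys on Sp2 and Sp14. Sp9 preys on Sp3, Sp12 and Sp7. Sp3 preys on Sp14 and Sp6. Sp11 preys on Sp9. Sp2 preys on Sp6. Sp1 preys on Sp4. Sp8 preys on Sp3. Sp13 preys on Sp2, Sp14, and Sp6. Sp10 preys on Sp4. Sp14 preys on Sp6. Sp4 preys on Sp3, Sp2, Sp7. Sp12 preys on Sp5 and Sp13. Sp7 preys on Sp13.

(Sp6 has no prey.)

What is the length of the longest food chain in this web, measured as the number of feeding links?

One longest chain: Sp6 → Sp14 → Sp13 → Sp7 → Sp4 → Sp1.
It has 6 species and 5 links.

5 links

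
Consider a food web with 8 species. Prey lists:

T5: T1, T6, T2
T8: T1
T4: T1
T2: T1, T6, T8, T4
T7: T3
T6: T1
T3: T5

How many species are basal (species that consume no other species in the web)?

1

Basal species (no prey listed): T1.
Count: 1.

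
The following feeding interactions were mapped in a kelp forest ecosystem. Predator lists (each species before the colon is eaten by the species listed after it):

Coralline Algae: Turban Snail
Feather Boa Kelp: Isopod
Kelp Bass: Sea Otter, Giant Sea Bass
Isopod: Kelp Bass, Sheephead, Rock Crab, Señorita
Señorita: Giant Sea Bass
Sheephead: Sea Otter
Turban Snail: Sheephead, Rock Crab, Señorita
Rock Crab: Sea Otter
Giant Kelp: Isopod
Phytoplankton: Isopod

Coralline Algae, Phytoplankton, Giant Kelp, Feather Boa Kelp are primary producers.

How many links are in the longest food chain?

3 links

One longest chain: Phytoplankton → Isopod → Rock Crab → Sea Otter.
It has 4 species and 3 links.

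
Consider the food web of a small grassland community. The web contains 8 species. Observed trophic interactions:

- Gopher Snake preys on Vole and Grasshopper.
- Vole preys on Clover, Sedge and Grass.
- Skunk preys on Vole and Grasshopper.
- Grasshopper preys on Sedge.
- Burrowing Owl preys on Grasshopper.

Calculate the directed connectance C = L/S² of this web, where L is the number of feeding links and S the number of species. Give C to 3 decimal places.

The web has S = 8 species and L = 9 feeding links.
C = L / S² = 9 / 64 = 0.1406 ≈ 0.141.

C = 0.141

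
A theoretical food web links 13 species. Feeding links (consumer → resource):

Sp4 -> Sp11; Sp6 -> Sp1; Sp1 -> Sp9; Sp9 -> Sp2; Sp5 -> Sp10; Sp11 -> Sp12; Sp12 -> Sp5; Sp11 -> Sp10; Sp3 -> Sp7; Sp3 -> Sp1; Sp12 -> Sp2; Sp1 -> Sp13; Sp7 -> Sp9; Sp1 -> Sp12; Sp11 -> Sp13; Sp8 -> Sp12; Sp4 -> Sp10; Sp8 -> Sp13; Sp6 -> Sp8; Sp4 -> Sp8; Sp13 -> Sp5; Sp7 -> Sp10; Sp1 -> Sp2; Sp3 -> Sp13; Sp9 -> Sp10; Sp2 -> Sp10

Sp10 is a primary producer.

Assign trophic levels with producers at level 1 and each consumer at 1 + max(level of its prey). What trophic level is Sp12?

Sp10 is a producer → level 1.
Sp2 eats Sp10 → level 2.
Sp12 eats Sp2 (level 2); other prey at levels: Sp5 2 → level 3.

Trophic level 3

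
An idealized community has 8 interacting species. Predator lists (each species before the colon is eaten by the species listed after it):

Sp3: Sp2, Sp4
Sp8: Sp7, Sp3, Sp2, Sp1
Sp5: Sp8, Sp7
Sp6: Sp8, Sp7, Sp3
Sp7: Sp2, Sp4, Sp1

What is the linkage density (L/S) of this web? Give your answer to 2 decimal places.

L/S = 1.75

There are L = 14 links among S = 8 species.
L/S = 14/8 = 1.7500 ≈ 1.75.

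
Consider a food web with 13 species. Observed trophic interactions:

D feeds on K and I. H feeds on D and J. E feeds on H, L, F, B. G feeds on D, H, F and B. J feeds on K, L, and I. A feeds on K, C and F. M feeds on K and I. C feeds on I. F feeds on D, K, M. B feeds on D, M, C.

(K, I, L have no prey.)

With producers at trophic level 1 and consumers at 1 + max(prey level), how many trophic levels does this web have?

4

Producers (level 1): K, I, L.
K → D → B → E gives E level 4.
No species has a prey at level 4, so no species reaches level 5.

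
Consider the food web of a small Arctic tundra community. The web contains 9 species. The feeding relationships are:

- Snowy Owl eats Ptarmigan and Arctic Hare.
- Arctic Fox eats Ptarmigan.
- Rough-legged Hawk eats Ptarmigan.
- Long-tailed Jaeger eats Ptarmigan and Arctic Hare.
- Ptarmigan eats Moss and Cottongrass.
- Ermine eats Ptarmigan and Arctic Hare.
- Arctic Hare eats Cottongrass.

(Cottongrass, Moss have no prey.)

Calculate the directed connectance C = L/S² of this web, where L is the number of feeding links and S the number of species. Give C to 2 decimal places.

C = 0.14

The web has S = 9 species and L = 11 feeding links.
C = L / S² = 11 / 81 = 0.1358 ≈ 0.14.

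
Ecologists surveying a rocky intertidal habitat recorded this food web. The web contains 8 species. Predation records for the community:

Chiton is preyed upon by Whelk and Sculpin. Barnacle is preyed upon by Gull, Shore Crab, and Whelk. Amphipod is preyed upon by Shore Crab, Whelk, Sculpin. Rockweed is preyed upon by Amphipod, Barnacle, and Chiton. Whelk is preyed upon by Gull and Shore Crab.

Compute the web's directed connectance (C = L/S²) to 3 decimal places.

C = 0.203

The web has S = 8 species and L = 13 feeding links.
C = L / S² = 13 / 64 = 0.2031 ≈ 0.203.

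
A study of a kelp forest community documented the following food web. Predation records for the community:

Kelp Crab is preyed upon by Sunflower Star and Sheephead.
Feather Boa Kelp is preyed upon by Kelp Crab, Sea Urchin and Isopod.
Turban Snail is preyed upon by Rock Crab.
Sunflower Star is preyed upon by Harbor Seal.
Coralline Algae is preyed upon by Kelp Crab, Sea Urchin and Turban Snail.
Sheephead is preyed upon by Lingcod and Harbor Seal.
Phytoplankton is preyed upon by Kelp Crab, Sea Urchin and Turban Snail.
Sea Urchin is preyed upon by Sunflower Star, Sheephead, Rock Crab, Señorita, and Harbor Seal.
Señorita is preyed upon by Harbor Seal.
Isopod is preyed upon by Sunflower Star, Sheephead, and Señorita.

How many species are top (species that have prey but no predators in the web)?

Top species (has prey, but nothing eats it): Rock Crab, Harbor Seal, Lingcod.
Count: 3.

3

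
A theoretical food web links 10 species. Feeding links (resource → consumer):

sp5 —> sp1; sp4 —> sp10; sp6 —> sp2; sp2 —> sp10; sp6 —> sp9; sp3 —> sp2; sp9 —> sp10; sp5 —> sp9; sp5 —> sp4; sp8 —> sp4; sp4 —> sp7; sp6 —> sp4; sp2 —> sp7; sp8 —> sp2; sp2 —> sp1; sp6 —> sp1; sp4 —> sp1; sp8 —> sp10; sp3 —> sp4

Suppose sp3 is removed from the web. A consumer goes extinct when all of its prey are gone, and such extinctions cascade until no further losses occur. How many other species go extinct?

Remove sp3.
Every predator of it retains at least one other prey: sp4 still has sp8, sp5, sp6; sp2 still has sp8, sp6.
No consumer loses all prey, so no secondary extinctions occur.

0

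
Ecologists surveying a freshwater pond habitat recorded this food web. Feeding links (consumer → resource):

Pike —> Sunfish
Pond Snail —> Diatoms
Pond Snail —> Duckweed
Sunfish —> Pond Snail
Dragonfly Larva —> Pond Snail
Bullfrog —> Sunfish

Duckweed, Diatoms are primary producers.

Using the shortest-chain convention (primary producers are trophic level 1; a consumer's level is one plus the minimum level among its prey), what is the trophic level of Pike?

Duckweed is a producer → level 1.
Pond Snail eats Duckweed → level 2.
Sunfish eats Pond Snail → level 3.
Pike eats Sunfish → level 4.
No prey of Pike is below level 3, so 4 is the minimum.

Trophic level 4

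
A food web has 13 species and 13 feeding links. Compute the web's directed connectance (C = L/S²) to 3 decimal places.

C = 0.077

The web has S = 13 species and L = 13 feeding links.
C = L / S² = 13 / 169 = 0.0769 ≈ 0.077.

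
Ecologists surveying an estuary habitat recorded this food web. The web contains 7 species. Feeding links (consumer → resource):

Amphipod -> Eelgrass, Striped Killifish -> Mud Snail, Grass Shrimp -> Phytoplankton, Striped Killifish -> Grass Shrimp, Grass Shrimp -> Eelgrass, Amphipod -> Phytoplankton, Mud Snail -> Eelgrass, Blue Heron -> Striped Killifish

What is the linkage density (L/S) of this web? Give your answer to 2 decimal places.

L/S = 1.14

There are L = 8 links among S = 7 species.
L/S = 8/7 = 1.1429 ≈ 1.14.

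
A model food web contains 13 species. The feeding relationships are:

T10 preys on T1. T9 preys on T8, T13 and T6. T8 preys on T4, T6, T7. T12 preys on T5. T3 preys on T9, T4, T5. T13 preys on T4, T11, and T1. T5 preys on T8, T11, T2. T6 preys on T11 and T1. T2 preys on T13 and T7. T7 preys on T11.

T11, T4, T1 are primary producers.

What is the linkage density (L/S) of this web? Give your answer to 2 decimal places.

There are L = 22 links among S = 13 species.
L/S = 22/13 = 1.6923 ≈ 1.69.

L/S = 1.69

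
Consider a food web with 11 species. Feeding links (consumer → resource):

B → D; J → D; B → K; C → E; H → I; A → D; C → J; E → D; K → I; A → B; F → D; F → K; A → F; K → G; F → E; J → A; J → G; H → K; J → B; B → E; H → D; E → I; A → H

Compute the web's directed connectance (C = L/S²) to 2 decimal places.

The web has S = 11 species and L = 23 feeding links.
C = L / S² = 23 / 121 = 0.1901 ≈ 0.19.

C = 0.19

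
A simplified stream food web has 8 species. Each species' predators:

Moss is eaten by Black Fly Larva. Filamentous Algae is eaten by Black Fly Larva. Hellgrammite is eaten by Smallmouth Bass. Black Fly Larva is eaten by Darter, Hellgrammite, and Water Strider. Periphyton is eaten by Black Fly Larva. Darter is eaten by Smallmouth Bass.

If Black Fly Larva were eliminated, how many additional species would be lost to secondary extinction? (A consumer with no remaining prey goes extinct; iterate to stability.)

Remove Black Fly Larva.
Round 1: Water Strider (all prey gone), Darter (all prey gone), Hellgrammite (all prey gone) → extinct.
Round 2: Smallmouth Bass (all prey gone) → extinct.
No further losses. Total secondary extinctions: 4.

4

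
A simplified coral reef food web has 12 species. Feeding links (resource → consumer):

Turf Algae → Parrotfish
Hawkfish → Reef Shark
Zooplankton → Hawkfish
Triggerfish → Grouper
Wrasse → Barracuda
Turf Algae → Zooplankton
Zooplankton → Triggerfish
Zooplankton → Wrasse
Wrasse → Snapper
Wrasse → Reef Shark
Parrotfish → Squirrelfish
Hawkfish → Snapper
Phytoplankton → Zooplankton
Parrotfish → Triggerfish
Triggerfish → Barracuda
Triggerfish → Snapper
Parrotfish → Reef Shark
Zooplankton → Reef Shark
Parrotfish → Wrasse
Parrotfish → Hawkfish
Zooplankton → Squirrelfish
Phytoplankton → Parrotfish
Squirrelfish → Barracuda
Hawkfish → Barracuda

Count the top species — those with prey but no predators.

Top species (has prey, but nothing eats it): Grouper, Reef Shark, Snapper, Barracuda.
Count: 4.

4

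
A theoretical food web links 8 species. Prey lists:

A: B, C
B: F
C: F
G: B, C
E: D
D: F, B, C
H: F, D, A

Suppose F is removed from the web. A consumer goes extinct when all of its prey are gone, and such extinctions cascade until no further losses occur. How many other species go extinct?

Remove F.
Round 1: B (all prey gone), C (all prey gone) → extinct.
Round 2: D (all prey gone), A (all prey gone), G (all prey gone) → extinct.
Round 3: H (all prey gone), E (all prey gone) → extinct.
No further losses. Total secondary extinctions: 7.

7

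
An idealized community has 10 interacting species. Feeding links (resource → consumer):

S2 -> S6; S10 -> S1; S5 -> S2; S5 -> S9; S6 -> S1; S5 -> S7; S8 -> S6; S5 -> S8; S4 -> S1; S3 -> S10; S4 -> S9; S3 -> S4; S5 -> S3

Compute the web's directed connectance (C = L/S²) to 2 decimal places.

C = 0.13

The web has S = 10 species and L = 13 feeding links.
C = L / S² = 13 / 100 = 0.1300 ≈ 0.13.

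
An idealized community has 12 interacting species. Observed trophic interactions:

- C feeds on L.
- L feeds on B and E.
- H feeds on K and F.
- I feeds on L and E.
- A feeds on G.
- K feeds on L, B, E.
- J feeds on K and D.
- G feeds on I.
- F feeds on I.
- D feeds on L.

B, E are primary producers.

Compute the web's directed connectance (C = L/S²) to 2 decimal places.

The web has S = 12 species and L = 16 feeding links.
C = L / S² = 16 / 144 = 0.1111 ≈ 0.11.

C = 0.11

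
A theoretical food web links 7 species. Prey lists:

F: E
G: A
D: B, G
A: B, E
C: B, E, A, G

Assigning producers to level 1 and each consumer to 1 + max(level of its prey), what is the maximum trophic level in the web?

Producers (level 1): B, E.
B → A → G → C gives C level 4.
No species has a prey at level 4, so no species reaches level 5.

4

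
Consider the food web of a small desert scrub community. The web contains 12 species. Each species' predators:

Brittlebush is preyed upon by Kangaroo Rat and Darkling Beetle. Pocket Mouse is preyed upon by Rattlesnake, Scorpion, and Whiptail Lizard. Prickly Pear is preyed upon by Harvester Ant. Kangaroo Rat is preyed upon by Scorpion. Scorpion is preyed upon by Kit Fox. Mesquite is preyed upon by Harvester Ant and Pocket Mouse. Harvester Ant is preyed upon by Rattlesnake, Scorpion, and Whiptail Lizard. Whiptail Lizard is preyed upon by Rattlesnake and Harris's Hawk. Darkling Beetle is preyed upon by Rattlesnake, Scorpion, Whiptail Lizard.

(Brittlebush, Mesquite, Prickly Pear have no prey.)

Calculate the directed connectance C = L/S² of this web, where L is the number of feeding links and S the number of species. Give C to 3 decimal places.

The web has S = 12 species and L = 18 feeding links.
C = L / S² = 18 / 144 = 0.1250 ≈ 0.125.

C = 0.125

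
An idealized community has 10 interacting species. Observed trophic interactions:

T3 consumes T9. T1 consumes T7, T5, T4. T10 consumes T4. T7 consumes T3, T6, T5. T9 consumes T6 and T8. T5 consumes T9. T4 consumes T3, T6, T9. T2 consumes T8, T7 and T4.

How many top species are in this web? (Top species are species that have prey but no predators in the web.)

3

Top species (has prey, but nothing eats it): T1, T10, T2.
Count: 3.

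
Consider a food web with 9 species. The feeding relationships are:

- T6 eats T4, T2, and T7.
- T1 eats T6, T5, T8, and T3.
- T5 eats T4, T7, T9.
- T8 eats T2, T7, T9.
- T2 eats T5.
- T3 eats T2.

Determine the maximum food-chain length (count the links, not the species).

4 links

One longest chain: T7 → T5 → T2 → T3 → T1.
It has 5 species and 4 links.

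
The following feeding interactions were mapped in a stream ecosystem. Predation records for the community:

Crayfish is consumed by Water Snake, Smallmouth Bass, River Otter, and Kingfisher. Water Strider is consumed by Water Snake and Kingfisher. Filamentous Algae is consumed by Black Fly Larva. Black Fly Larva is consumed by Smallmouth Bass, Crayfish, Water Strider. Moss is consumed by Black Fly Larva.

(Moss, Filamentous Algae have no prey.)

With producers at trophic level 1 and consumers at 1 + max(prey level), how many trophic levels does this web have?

Producers (level 1): Moss, Filamentous Algae.
Moss → Black Fly Larva → Crayfish → Water Snake gives Water Snake level 4.
No species has a prey at level 4, so no species reaches level 5.

4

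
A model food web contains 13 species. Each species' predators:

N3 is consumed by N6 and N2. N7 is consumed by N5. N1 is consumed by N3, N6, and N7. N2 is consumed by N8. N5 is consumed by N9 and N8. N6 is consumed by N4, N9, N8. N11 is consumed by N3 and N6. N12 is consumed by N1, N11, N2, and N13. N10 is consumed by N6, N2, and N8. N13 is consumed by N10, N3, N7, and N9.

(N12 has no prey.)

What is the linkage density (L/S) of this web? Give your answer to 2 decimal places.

L/S = 1.92

There are L = 25 links among S = 13 species.
L/S = 25/13 = 1.9231 ≈ 1.92.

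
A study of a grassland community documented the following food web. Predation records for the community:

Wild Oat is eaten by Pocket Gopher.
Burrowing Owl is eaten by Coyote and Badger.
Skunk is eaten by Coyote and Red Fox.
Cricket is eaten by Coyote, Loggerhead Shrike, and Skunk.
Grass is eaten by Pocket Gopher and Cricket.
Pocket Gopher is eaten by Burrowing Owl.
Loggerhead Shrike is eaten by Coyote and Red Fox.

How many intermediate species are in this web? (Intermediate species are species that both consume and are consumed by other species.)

5

Intermediate species (has both prey and predators): Pocket Gopher, Cricket, Burrowing Owl, Skunk, Loggerhead Shrike.
Count: 5.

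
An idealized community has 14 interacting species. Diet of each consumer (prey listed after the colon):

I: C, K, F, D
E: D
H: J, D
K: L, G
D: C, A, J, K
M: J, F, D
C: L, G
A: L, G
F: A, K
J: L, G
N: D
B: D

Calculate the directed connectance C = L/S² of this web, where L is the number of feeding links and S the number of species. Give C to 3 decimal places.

C = 0.133

The web has S = 14 species and L = 26 feeding links.
C = L / S² = 26 / 196 = 0.1327 ≈ 0.133.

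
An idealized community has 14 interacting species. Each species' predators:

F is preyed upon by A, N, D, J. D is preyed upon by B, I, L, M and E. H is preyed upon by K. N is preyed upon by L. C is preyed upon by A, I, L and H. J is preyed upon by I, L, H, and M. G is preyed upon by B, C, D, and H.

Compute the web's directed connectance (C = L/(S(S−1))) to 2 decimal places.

The web has S = 14 species and L = 23 feeding links.
C = L / (S(S−1)) = 23 / 182 = 0.1264 ≈ 0.13.

C = 0.13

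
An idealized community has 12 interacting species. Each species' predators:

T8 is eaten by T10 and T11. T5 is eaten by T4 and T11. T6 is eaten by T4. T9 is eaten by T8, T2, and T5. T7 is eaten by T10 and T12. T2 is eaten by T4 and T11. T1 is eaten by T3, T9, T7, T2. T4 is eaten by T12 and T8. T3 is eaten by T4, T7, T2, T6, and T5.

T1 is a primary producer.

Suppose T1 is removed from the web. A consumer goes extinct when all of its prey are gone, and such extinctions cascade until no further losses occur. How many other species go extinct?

Remove T1.
Round 1: T9 (all prey gone), T3 (all prey gone) → extinct.
Round 2: T7 (all prey gone), T5 (all prey gone), T6 (all prey gone), T2 (all prey gone) → extinct.
Round 3: T4 (all prey gone) → extinct.
Round 4: T12 (all prey gone), T8 (all prey gone) → extinct.
Round 5: T11 (all prey gone), T10 (all prey gone) → extinct.
No further losses. Total secondary extinctions: 11.

11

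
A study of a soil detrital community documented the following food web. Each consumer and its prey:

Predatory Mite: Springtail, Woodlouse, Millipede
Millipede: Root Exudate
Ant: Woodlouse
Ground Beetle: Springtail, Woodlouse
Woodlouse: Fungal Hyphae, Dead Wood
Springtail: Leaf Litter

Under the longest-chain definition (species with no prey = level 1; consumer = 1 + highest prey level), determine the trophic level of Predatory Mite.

Trophic level 3

Leaf Litter has no prey (basal) → level 1.
Springtail eats Leaf Litter → level 2.
Predatory Mite eats Springtail (level 2); other prey at levels: Woodlouse 2, Millipede 2 → level 3.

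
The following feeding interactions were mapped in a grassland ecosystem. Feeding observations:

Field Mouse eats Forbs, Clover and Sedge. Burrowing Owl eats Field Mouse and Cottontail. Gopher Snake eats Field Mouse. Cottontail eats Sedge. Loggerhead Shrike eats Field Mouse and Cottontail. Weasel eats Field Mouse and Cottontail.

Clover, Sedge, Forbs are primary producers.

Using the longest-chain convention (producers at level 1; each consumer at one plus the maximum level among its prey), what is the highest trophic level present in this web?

Producers (level 1): Clover, Sedge, Forbs.
Clover → Field Mouse → Weasel gives Weasel level 3.
No species has a prey at level 3, so no species reaches level 4.

3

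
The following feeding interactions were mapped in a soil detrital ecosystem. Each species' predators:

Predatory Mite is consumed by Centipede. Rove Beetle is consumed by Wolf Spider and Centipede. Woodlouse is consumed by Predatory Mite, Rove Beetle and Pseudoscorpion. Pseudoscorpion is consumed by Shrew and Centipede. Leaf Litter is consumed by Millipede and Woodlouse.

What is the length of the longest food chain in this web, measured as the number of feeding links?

One longest chain: Leaf Litter → Woodlouse → Pseudoscorpion → Centipede.
It has 4 species and 3 links.

3 links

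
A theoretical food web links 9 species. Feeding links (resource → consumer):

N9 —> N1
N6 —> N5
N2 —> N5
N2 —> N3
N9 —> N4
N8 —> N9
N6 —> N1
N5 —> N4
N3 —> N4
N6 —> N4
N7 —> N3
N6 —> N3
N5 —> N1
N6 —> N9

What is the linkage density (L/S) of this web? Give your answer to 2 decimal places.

There are L = 14 links among S = 9 species.
L/S = 14/9 = 1.5556 ≈ 1.56.

L/S = 1.56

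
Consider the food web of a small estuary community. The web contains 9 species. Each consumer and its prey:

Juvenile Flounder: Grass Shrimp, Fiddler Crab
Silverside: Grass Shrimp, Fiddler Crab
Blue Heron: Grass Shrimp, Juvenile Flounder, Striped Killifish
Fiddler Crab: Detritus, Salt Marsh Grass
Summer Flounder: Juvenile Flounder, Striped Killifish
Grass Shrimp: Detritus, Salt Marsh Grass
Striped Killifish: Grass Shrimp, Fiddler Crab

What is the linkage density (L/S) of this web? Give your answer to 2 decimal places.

There are L = 15 links among S = 9 species.
L/S = 15/9 = 1.6667 ≈ 1.67.

L/S = 1.67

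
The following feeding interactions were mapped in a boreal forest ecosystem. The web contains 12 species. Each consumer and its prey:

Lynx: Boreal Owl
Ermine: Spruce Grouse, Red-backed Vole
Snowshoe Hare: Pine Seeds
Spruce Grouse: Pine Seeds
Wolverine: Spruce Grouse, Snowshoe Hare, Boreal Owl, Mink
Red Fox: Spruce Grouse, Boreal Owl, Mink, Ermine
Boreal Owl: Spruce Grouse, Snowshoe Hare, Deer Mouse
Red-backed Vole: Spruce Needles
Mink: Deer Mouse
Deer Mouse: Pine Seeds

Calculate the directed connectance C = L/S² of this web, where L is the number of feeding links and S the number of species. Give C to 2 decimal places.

The web has S = 12 species and L = 19 feeding links.
C = L / S² = 19 / 144 = 0.1319 ≈ 0.13.

C = 0.13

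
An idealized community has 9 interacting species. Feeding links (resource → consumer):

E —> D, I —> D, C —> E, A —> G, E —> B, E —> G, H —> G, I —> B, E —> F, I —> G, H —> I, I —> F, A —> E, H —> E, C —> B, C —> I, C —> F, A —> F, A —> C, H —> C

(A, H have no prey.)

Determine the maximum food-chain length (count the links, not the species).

One longest chain: A → C → I → B.
It has 4 species and 3 links.

3 links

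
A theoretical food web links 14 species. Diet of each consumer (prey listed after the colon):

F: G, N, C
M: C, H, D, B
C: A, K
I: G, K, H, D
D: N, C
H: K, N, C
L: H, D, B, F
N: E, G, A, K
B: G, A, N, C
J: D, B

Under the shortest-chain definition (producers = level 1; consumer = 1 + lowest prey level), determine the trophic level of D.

E is a producer → level 1.
N eats E → level 2.
D eats N → level 3.
No prey of D is below level 2, so 3 is the minimum.

Trophic level 3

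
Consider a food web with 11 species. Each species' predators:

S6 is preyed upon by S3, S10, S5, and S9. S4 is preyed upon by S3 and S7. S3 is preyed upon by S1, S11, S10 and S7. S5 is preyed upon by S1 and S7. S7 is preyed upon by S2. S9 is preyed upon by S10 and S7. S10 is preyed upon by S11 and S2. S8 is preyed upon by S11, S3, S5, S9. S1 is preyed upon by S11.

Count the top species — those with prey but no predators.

2

Top species (has prey, but nothing eats it): S11, S2.
Count: 2.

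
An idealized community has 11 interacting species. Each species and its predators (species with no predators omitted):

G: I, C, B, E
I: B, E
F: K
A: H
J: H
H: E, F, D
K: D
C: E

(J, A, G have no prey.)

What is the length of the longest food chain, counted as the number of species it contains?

5 species

One longest chain: J → H → F → K → D.
It has 5 species and 4 links.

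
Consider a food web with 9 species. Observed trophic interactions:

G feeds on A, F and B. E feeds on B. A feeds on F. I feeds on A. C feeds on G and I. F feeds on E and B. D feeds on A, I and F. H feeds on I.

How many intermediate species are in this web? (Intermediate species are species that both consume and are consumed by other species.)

5

Intermediate species (has both prey and predators): E, F, A, I, G.
Count: 5.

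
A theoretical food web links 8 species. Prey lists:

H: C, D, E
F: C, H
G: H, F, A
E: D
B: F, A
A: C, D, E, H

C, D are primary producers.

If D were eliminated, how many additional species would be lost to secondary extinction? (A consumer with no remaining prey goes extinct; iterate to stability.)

Remove D.
Round 1: E (all prey gone) → extinct.
No further losses. Total secondary extinctions: 1.

1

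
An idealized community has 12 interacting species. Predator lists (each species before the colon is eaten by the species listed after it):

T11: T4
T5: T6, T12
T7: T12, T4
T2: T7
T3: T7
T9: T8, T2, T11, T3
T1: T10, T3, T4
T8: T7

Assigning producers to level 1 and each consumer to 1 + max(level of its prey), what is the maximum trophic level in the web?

Producers (level 1): T5, T1, T9.
T1 → T3 → T7 → T12 gives T12 level 4.
No species has a prey at level 4, so no species reaches level 5.

4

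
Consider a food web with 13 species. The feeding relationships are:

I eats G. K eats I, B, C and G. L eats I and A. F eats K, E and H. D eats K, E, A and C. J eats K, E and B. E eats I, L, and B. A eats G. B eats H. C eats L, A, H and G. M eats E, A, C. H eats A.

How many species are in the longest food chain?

6 species

One longest chain: G → A → H → C → K → J.
It has 6 species and 5 links.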